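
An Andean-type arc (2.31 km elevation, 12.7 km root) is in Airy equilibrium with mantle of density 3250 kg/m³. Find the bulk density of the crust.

ρ_c h = (ρ_m − ρ_c) r → ρ_c (h + r) = ρ_m r → ρ_c = ρ_m r / (h + r).
ρ_c = 3250 × 12.7 km / (2.31 km + 12.7 km) = 2750 kg/m³.

2750 kg/m³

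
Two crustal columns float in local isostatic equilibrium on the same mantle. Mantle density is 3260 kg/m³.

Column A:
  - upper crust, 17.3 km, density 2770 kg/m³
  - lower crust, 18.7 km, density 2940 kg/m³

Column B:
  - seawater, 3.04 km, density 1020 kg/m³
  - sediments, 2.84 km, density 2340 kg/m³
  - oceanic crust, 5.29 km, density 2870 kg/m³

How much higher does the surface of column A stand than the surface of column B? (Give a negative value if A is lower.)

0.913 km

For any compensation level in the mantle, the mantle terms cancel and isostasy reduces to e = (Σt_A − Σt_B) − (Σ(ρt)_A − Σ(ρt)_B) / ρ_m.
Σt_A = 36 km; Σt_B = 11.17 km; Σ(ρt)_A = 102899; Σ(ρt)_B = 24928.7 (in km·kg/m³).
e = (36 − 11.17) − (102899 − 24928.7) / 3260 = 0.913 km.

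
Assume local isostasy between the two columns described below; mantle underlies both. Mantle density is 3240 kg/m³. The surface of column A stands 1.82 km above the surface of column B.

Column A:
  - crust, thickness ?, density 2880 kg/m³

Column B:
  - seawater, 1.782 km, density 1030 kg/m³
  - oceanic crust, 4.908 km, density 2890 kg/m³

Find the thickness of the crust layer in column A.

32.1 km

Take the compensation level at the base of the deeper column (depth z_c below the surface of column A) and equate Σ ρ_i t_i down to z_c; mantle fills any gap and the z_c terms cancel.
Column A: x×2880 + (z_c − 0 − x)×3240
Column B: 1.82×0 + 1.782×1030 + 4.908×2890 + (z_c − 1.82 − 6.69)×3240
The z_c×3240 term appears on both sides and cancels. Collect the known terms of each column as K = Σ(ρt)_known − 3240 × (depth of known layers): K_A = 0 − 3240×0 = 0; K_B = 16019.58 − 3240×(1.82 + 6.69) = −11552.82.
Balance: K_A − x×(3240 − 2880) = K_B, so x = (K_A − K_B)/(3240 − 2880) = 11552.8/360 = 32.1 km.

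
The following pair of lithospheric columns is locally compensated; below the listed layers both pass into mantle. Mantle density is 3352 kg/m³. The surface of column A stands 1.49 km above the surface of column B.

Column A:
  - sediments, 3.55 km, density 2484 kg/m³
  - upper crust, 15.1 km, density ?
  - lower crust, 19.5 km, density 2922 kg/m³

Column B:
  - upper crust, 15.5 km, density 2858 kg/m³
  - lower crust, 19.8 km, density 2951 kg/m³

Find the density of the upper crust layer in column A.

2750 kg/m³

Take the compensation level at the base of the deeper column (depth z_c below the surface of column A) and equate Σ ρ_i t_i down to z_c; mantle fills any gap and the z_c terms cancel.
Column A: 3.55×2484 + 15.1×ρ + 19.5×2922 + (z_c − 38.15)×3352
Column B: 1.49×0 + 15.5×2858 + 19.8×2951 + (z_c − 1.49 − 35.3)×3352
The z_c×3352 term appears on both sides and cancels. Collect the known terms of each column as K = Σ(ρt)_known − 3352 × (depth of known layers): K_A = 65797.2 − 3352×38.15 = −62081.6; K_B = 102728.8 − 3352×(1.49 + 35.3) = −20591.28.
Balance: K_A + 15.1×ρ = K_B, so ρ = (K_B − K_A)/15.1 = 41490.3/15.1 = 2750 kg/m³.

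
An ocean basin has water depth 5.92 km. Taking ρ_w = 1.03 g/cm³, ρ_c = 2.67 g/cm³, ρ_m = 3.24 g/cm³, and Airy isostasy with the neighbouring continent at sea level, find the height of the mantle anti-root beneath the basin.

17 km

Isostatic balance requires: replacing crust with seawater at the top is compensated by replacing crust with mantle at the base: d (ρ_c − ρ_w) = a (ρ_m − ρ_c).
a = d (ρ_c − ρ_w)/(ρ_m − ρ_c) = 5.92 km × 1.64/0.57 = 17 km.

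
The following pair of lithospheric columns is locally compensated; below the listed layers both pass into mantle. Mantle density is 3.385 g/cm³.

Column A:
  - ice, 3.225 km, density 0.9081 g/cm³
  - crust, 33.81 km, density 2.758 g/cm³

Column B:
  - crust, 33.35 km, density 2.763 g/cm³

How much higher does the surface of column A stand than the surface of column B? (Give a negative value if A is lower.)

For any compensation level in the mantle, the mantle terms cancel and isostasy reduces to e = (Σt_A − Σt_B) − (Σ(ρt)_A − Σ(ρt)_B) / ρ_m.
Σt_A = 37.035 km; Σt_B = 33.35 km; Σ(ρt)_A = 96.1766025; Σ(ρt)_B = 92.14605 (in km·g/cm³).
e = (37.035 − 33.35) − (96.1766025 − 92.14605) / 3.385 = 2.49 km.

2.49 km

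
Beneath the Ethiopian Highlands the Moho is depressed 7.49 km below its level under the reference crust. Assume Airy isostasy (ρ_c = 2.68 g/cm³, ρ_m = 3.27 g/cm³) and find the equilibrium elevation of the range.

For local isostatic compensation: ρ_c h = (ρ_m − ρ_c) r.
h = r (ρ_m − ρ_c) / ρ_c = 7.49 km × (3.27 − 2.68) / 2.68 = 1.65 km.

1.65 km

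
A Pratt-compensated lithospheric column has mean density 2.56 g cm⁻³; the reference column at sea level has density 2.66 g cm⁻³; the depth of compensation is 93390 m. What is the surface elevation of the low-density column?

3650 m

ρ_ref D = ρ (D + h) → h = D (ρ_ref − ρ)/ρ.
h = 93390 m × (2.66 − 2.56)/2.56 = 3650 m.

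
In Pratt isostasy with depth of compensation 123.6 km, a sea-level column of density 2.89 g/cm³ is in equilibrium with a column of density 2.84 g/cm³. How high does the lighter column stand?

2.18 km

ρ_ref D = ρ (D + h) → h = D (ρ_ref − ρ)/ρ.
h = 123.6 km × (2.89 − 2.84)/2.84 = 2.18 km.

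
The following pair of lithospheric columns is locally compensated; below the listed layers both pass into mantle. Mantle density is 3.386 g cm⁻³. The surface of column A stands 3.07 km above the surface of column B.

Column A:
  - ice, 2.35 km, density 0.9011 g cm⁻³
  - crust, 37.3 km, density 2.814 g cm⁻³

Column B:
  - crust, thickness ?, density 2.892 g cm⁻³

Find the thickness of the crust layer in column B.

34 km

Take the compensation level at the base of the deeper column (depth z_c below the surface of column A) and equate Σ ρ_i t_i down to z_c; mantle fills any gap and the z_c terms cancel.
Column A: 2.35×0.9011 + 37.3×2.814 + (z_c − 39.65)×3.386
Column B: 3.07×0 + x×2.892 + (z_c − 3.07 − 0 − x)×3.386
The z_c×3.386 term appears on both sides and cancels. Collect the known terms of each column as K = Σ(ρt)_known − 3.386 × (depth of known layers): K_A = 107.079785 − 3.386×39.65 = −27.175115; K_B = 0 − 3.386×(3.07 + 0) = −10.39502.
Balance: K_A = K_B − x×(3.386 − 2.892), so x = (K_B − K_A)/(3.386 − 2.892) = 16.7801/0.494 = 34 km.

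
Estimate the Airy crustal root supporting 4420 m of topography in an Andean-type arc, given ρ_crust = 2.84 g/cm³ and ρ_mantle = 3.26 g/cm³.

Equating mass per unit area of the two columns: the weight of the topography is balanced by the buoyancy of the root, ρ_c h = (ρ_m − ρ_c) r.
r = h · ρ_c / (ρ_m − ρ_c) = 4420 m × 2.84 / (3.26 − 2.84) = 29900 m.

29900 m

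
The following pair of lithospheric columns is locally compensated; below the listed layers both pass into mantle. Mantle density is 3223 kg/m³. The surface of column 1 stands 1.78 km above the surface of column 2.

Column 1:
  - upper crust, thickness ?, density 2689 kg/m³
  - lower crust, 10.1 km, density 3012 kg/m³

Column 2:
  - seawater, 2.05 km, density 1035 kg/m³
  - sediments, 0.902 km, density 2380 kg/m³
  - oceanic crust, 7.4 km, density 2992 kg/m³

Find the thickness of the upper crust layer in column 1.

19.8 km

Take the compensation level at the base of the deeper column (depth z_c below the surface of column 1) and equate Σ ρ_i t_i down to z_c; mantle fills any gap and the z_c terms cancel.
Column 1: x×2689 + 10.1×3012 + (z_c − 10.1 − x)×3223
Column 2: 1.78×0 + 2.05×1035 + 0.902×2380 + 7.4×2992 + (z_c − 1.78 − 10.352)×3223
The z_c×3223 term appears on both sides and cancels. Collect the known terms of each column as K = Σ(ρt)_known − 3223 × (depth of known layers): K_1 = 30421.2 − 3223×10.1 = −2131.1; K_2 = 26409.31 − 3223×(1.78 + 10.352) = −12692.126.
Balance: K_1 − x×(3223 − 2689) = K_2, so x = (K_1 − K_2)/(3223 − 2689) = 10561/534 = 19.8 km.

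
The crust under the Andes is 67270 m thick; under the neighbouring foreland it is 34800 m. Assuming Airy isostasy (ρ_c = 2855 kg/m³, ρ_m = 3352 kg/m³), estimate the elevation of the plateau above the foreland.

4810 m

Excess crust Δ = 67270 m − 34800 m = 32470 m, split between elevation h and root r with h + r = Δ.
Airy balance ρ_c h = (ρ_m − ρ_c) r gives r = h ρ_c/(ρ_m − ρ_c), so h (1 + ρ_c/(ρ_m − ρ_c)) = Δ, i.e. h = Δ (ρ_m − ρ_c)/ρ_m.
h = 32470 m × 497/3352 = 4810 m.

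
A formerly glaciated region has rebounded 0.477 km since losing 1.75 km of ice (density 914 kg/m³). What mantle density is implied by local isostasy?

3350 kg/m³

ρ_m = ρ_ice t / u = 914 × 1.75 km/0.477 km = 3350 kg/m³.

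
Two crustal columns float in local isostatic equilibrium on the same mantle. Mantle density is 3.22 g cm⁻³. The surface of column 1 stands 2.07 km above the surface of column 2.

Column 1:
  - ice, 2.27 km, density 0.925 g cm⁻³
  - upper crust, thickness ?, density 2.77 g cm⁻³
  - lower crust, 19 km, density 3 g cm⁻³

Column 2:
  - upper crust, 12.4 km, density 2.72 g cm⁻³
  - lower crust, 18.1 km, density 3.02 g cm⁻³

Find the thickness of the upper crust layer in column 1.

Take the compensation level at the base of the deeper column (depth z_c below the surface of column 1) and equate Σ ρ_i t_i down to z_c; mantle fills any gap and the z_c terms cancel.
Column 1: 2.27×0.925 + x×2.77 + 19×3 + (z_c − 21.27 − x)×3.22
Column 2: 2.07×0 + 12.4×2.72 + 18.1×3.02 + (z_c − 2.07 − 30.5)×3.22
The z_c×3.22 term appears on both sides and cancels. Collect the known terms of each column as K = Σ(ρt)_known − 3.22 × (depth of known layers): K_1 = 59.09975 − 3.22×21.27 = −9.38965; K_2 = 88.39 − 3.22×(2.07 + 30.5) = −16.4854.
Balance: K_1 − x×(3.22 − 2.77) = K_2, so x = (K_1 − K_2)/(3.22 − 2.77) = 7.09575/0.45 = 15.8 km.

15.8 km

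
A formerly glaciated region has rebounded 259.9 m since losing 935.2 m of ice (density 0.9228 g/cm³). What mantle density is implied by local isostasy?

3.32 g/cm³

ρ_m = ρ_ice t / u = 0.9228 × 935.2 m/259.9 m = 3.32 g/cm³.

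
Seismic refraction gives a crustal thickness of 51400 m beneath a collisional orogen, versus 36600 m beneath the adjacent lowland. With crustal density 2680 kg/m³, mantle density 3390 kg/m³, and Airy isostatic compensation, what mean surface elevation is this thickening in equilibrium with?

3100 m

Excess crust Δ = 51400 m − 36600 m = 14800 m, split between elevation h and root r with h + r = Δ.
Airy balance ρ_c h = (ρ_m − ρ_c) r gives r = h ρ_c/(ρ_m − ρ_c), so h (1 + ρ_c/(ρ_m − ρ_c)) = Δ, i.e. h = Δ (ρ_m − ρ_c)/ρ_m.
h = 14800 m × 710/3390 = 3100 m.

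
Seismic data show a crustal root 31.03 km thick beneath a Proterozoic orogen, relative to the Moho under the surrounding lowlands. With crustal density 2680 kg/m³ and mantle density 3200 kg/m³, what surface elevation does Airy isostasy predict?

In Airy isostatic equilibrium: ρ_c h = (ρ_m − ρ_c) r.
h = r (ρ_m − ρ_c) / ρ_c = 31.03 km × (3200 − 2680) / 2680 = 6.02 km.

6.02 km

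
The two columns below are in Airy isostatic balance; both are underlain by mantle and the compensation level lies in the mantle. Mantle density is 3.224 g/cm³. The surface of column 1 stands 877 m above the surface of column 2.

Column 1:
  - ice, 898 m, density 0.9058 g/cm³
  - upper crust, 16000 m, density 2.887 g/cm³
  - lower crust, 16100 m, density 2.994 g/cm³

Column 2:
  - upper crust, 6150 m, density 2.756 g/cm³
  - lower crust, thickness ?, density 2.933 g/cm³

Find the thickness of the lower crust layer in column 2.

18800 m

Take the compensation level at the base of the deeper column (depth z_c below the surface of column 1) and equate Σ ρ_i t_i down to z_c; mantle fills any gap and the z_c terms cancel.
Column 1: 898×0.9058 + 16000×2.887 + 16100×2.994 + (z_c − 32998)×3.224
Column 2: 877×0 + 6150×2.756 + x×2.933 + (z_c − 877 − 6150 − x)×3.224
The z_c×3.224 term appears on both sides and cancels. Collect the known terms of each column as K = Σ(ρt)_known − 3.224 × (depth of known layers): K_1 = 95208.8084 − 3.224×32998 = −11176.7436; K_2 = 16949.4 − 3.224×(877 + 6150) = −5705.648.
Balance: K_1 = K_2 − x×(3.224 − 2.933), so x = (K_2 − K_1)/(3.224 − 2.933) = 5471.1/0.291 = 18800 m.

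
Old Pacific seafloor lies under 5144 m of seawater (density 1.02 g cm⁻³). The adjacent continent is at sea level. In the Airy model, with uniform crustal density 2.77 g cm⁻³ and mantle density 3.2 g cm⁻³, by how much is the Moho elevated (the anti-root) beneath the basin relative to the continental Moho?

Equating mass per unit area of the two columns: replacing crust with seawater at the top is compensated by replacing crust with mantle at the base: d (ρ_c − ρ_w) = a (ρ_m − ρ_c).
a = d (ρ_c − ρ_w)/(ρ_m − ρ_c) = 5144 m × 1.75/0.43 = 20900 m.

20900 m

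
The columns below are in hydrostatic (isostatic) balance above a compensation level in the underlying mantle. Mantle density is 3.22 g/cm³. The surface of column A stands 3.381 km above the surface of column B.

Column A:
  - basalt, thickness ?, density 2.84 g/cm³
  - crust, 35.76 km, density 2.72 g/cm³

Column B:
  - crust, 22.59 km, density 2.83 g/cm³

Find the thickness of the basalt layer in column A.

Take the compensation level at the base of the deeper column (depth z_c below the surface of column A) and equate Σ ρ_i t_i down to z_c; mantle fills any gap and the z_c terms cancel.
Column A: x×2.84 + 35.76×2.72 + (z_c − 35.76 − x)×3.22
Column B: 3.381×0 + 22.59×2.83 + (z_c − 3.381 − 22.59)×3.22
The z_c×3.22 term appears on both sides and cancels. Collect the known terms of each column as K = Σ(ρt)_known − 3.22 × (depth of known layers): K_A = 97.2672 − 3.22×35.76 = −17.88; K_B = 63.9297 − 3.22×(3.381 + 22.59) = −19.69692.
Balance: K_A − x×(3.22 − 2.84) = K_B, so x = (K_A − K_B)/(3.22 − 2.84) = 1.81692/0.38 = 4.78 km.

4.78 km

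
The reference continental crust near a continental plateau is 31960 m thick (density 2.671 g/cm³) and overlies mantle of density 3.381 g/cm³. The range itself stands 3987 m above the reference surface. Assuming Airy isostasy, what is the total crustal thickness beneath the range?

50900 m

Root depth r = h ρ_c / (ρ_m − ρ_c) = 3987 m × 2.671 / 0.71 = 15000 m.
Total thickness = T + h + r = 31960 m + 3987 m + 15000 m = 50900 m.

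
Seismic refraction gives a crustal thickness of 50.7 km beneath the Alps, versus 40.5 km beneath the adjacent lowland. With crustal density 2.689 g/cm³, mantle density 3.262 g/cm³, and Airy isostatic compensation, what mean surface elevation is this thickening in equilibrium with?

1.79 km

Excess crust Δ = 50.7 km − 40.5 km = 10.2 km, split between elevation h and root r with h + r = Δ.
Airy balance ρ_c h = (ρ_m − ρ_c) r gives r = h ρ_c/(ρ_m − ρ_c), so h (1 + ρ_c/(ρ_m − ρ_c)) = Δ, i.e. h = Δ (ρ_m − ρ_c)/ρ_m.
h = 10.2 km × 0.573/3.262 = 1.79 km.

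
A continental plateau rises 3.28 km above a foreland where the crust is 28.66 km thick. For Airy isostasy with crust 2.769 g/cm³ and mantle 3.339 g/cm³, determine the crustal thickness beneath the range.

47.9 km

Root depth r = h ρ_c / (ρ_m − ρ_c) = 3.28 km × 2.769 / 0.57 = 15.93 km.
Total thickness = T + h + r = 28.66 km + 3.28 km + 15.93 km = 47.9 km.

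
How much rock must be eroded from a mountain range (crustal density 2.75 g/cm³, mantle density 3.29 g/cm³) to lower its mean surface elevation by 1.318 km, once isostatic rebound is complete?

8.03 km

Net drop Δ = e − u = e − e ρ_c/ρ_m = e (ρ_m − ρ_c)/ρ_m.
e = Δ ρ_m/(ρ_m − ρ_c) = 1.318 km × 3.29/0.54 = 8.03 km.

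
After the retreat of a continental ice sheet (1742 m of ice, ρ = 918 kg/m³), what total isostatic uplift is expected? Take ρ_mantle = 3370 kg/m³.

475 m

Removing the load lets mantle flow back in; uplift u satisfies ρ_ice t = ρ_m u.
u = t ρ_ice/ρ_m = 1742 m × 918/3370 = 475 m.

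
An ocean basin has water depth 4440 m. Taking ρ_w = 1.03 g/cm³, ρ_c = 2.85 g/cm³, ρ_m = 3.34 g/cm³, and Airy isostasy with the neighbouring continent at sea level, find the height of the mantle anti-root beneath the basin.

16500 m

In Airy isostatic equilibrium: replacing crust with seawater at the top is compensated by replacing crust with mantle at the base: d (ρ_c − ρ_w) = a (ρ_m − ρ_c).
a = d (ρ_c − ρ_w)/(ρ_m − ρ_c) = 4440 m × 1.82/0.49 = 16500 m.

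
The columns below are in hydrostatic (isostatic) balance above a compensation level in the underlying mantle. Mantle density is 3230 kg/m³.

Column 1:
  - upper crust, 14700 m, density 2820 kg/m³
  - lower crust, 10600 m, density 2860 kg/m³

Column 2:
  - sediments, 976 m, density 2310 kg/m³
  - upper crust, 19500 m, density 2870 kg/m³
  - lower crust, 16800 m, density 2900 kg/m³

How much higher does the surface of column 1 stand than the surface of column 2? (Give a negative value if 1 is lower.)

−1090 m

For any compensation level in the mantle, the mantle terms cancel and isostasy reduces to e = (Σt_1 − Σt_2) − (Σ(ρt)_1 − Σ(ρt)_2) / ρ_m.
Σt_1 = 25300 m; Σt_2 = 37276 m; Σ(ρt)_1 = 71770000; Σ(ρt)_2 = 106939560 (in m·kg/m³).
e = (25300 − 37276) − (71770000 − 106939560) / 3230 = −1090 m.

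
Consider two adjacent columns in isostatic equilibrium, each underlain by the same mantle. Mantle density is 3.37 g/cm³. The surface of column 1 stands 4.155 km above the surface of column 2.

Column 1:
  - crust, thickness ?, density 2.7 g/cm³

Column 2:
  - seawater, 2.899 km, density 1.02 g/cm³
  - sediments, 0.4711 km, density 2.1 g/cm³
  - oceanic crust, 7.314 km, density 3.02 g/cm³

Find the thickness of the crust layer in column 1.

Take the compensation level at the base of the deeper column (depth z_c below the surface of column 1) and equate Σ ρ_i t_i down to z_c; mantle fills any gap and the z_c terms cancel.
Column 1: x×2.7 + (z_c − 0 − x)×3.37
Column 2: 4.155×0 + 2.899×1.02 + 0.4711×2.1 + 7.314×3.02 + (z_c − 4.155 − 10.6841)×3.37
The z_c×3.37 term appears on both sides and cancels. Collect the known terms of each column as K = Σ(ρt)_known − 3.37 × (depth of known layers): K_1 = 0 − 3.37×0 = 0; K_2 = 26.03457 − 3.37×(4.155 + 10.6841) = −23.973197.
Balance: K_1 − x×(3.37 − 2.7) = K_2, so x = (K_1 − K_2)/(3.37 − 2.7) = 23.9732/0.67 = 35.8 km.

35.8 km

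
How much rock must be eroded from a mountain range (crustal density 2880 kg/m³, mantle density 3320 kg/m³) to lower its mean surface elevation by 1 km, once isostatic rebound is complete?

Net drop Δ = e − u = e − e ρ_c/ρ_m = e (ρ_m − ρ_c)/ρ_m.
e = Δ ρ_m/(ρ_m − ρ_c) = 1 km × 3320/440 = 7.55 km.

7.55 km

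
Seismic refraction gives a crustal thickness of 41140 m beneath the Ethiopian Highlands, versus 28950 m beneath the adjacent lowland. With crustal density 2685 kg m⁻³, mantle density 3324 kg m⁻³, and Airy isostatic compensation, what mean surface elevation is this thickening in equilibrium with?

Excess crust Δ = 41140 m − 28950 m = 12190 m, split between elevation h and root r with h + r = Δ.
Airy balance ρ_c h = (ρ_m − ρ_c) r gives r = h ρ_c/(ρ_m − ρ_c), so h (1 + ρ_c/(ρ_m − ρ_c)) = Δ, i.e. h = Δ (ρ_m − ρ_c)/ρ_m.
h = 12190 m × 639/3324 = 2340 m.

2340 m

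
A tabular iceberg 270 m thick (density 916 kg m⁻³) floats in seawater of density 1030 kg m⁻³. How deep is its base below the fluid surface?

Draft d = t ρ_obj/ρ_fluid = 270 m × 916/1030 = 240 m.

240 m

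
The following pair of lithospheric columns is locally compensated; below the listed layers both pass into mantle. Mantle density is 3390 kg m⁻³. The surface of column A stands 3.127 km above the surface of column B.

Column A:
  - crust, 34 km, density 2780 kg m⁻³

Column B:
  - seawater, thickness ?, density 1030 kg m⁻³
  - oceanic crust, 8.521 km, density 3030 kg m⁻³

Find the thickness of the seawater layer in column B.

3 km

Take the compensation level at the base of the deeper column (depth z_c below the surface of column A) and equate Σ ρ_i t_i down to z_c; mantle fills any gap and the z_c terms cancel.
Column A: 34×2780 + (z_c − 34)×3390
Column B: 3.127×0 + x×1030 + 8.521×3030 + (z_c − 3.127 − 8.521 − x)×3390
The z_c×3390 term appears on both sides and cancels. Collect the known terms of each column as K = Σ(ρt)_known − 3390 × (depth of known layers): K_A = 94520 − 3390×34 = −20740; K_B = 25818.63 − 3390×(3.127 + 8.521) = −13668.09.
Balance: K_A = K_B − x×(3390 − 1030), so x = (K_B − K_A)/(3390 − 1030) = 7071.91/2360 = 3 km.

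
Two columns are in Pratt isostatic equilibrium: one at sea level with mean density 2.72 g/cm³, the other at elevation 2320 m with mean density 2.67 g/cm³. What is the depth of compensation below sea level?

ρ_ref D = ρ (D + h) → D (ρ_ref − ρ) = ρ h.
D = ρ h/(ρ_ref − ρ) = 2.67 × 2320 m/(2.72 − 2.67) = 124000 m.

124000 m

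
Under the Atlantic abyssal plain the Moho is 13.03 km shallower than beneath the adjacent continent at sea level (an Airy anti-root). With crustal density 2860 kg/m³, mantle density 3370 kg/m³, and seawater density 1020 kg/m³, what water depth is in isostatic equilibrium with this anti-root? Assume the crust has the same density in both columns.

3.61 km

Replacing a thickness d of crust by seawater at the top must be balanced by replacing crust with mantle at the base: d (ρ_c − ρ_w) = a (ρ_m − ρ_c).
d = a (ρ_m − ρ_c)/(ρ_c − ρ_w) = 13.03 km × 510/1840 = 3.61 km.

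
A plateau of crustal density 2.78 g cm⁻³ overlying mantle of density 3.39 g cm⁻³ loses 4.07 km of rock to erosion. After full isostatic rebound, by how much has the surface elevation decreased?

Rebound u = e ρ_c/ρ_m = 4.07 km × 2.78/3.39 = 3.338 km.
Net surface drop = e − u = 4.07 km − 3.338 km = e (ρ_m − ρ_c)/ρ_m = 0.732 km.

0.732 km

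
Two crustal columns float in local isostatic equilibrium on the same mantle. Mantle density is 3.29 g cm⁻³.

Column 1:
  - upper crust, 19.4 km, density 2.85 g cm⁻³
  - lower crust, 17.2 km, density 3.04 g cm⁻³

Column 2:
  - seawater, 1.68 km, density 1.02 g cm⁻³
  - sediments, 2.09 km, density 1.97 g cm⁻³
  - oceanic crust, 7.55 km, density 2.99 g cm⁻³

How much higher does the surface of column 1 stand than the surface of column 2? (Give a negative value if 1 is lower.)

For any compensation level in the mantle, the mantle terms cancel and isostasy reduces to e = (Σt_1 − Σt_2) − (Σ(ρt)_1 − Σ(ρt)_2) / ρ_m.
Σt_1 = 36.6 km; Σt_2 = 11.32 km; Σ(ρt)_1 = 107.578; Σ(ρt)_2 = 28.4054 (in km·g cm⁻³).
e = (36.6 − 11.32) − (107.578 − 28.4054) / 3.29 = 1.22 km.

1.22 km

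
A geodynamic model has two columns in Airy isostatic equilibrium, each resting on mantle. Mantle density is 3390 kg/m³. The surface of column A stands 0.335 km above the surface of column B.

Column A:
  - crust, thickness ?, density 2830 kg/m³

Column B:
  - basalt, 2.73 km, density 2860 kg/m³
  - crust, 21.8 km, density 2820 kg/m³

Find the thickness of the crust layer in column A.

26.8 km

Take the compensation level at the base of the deeper column (depth z_c below the surface of column A) and equate Σ ρ_i t_i down to z_c; mantle fills any gap and the z_c terms cancel.
Column A: x×2830 + (z_c − 0 − x)×3390
Column B: 0.335×0 + 2.73×2860 + 21.8×2820 + (z_c − 0.335 − 24.53)×3390
The z_c×3390 term appears on both sides and cancels. Collect the known terms of each column as K = Σ(ρt)_known − 3390 × (depth of known layers): K_A = 0 − 3390×0 = 0; K_B = 69283.8 − 3390×(0.335 + 24.53) = −15008.55.
Balance: K_A − x×(3390 − 2830) = K_B, so x = (K_A − K_B)/(3390 − 2830) = 15008.6/560 = 26.8 km.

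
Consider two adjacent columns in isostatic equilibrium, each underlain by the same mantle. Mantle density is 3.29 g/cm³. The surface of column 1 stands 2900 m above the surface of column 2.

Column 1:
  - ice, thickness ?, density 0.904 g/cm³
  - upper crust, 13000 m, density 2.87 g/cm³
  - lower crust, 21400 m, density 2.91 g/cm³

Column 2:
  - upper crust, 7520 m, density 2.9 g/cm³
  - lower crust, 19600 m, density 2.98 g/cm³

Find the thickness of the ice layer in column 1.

2080 m

Take the compensation level at the base of the deeper column (depth z_c below the surface of column 1) and equate Σ ρ_i t_i down to z_c; mantle fills any gap and the z_c terms cancel.
Column 1: x×0.904 + 13000×2.87 + 21400×2.91 + (z_c − 34400 − x)×3.29
Column 2: 2900×0 + 7520×2.9 + 19600×2.98 + (z_c − 2900 − 27120)×3.29
The z_c×3.29 term appears on both sides and cancels. Collect the known terms of each column as K = Σ(ρt)_known − 3.29 × (depth of known layers): K_1 = 99584 − 3.29×34400 = −13592; K_2 = 80216 − 3.29×(2900 + 27120) = −18549.8.
Balance: K_1 − x×(3.29 − 0.904) = K_2, so x = (K_1 − K_2)/(3.29 − 0.904) = 4957.8/2.386 = 2080 m.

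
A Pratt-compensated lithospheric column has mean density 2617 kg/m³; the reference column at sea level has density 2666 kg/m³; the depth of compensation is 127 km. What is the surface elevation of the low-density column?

ρ_ref D = ρ (D + h) → h = D (ρ_ref − ρ)/ρ.
h = 127 km × (2666 − 2617)/2617 = 2.38 km.

2.38 km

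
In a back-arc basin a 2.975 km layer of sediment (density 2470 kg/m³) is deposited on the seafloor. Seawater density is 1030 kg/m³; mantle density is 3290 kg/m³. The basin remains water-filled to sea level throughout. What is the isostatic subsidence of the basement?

Submarine loading: the sediment displaces seawater, and the subsidence is in turn flooded, so s (ρ_m − ρ_w) = t (ρ_sed − ρ_w).
s = 2.975 km × (2470 − 1030) / (3290 − 1030) = 1.9 km.

1.9 km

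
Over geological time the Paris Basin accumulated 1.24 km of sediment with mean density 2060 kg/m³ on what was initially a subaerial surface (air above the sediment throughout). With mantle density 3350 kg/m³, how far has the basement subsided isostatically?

0.763 km

Subaerial load: s = t ρ_sed / ρ_m = 1.24 km × 2060/3350 = 0.763 km.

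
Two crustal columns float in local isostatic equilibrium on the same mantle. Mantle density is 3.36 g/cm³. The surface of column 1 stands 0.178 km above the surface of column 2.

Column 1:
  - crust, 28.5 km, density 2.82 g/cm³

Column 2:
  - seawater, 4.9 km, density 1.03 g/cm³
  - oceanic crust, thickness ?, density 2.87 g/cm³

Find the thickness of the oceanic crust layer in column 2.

Take the compensation level at the base of the deeper column (depth z_c below the surface of column 1) and equate Σ ρ_i t_i down to z_c; mantle fills any gap and the z_c terms cancel.
Column 1: 28.5×2.82 + (z_c − 28.5)×3.36
Column 2: 0.178×0 + 4.9×1.03 + x×2.87 + (z_c − 0.178 − 4.9 − x)×3.36
The z_c×3.36 term appears on both sides and cancels. Collect the known terms of each column as K = Σ(ρt)_known − 3.36 × (depth of known layers): K_1 = 80.37 − 3.36×28.5 = −15.39; K_2 = 5.047 − 3.36×(0.178 + 4.9) = −12.01508.
Balance: K_1 = K_2 − x×(3.36 − 2.87), so x = (K_2 − K_1)/(3.36 − 2.87) = 3.37492/0.49 = 6.89 km.

6.89 km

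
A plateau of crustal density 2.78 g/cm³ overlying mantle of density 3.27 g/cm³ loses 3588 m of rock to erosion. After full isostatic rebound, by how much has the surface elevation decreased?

538 m

Rebound u = e ρ_c/ρ_m = 3588 m × 2.78/3.27 = 3050 m.
Net surface drop = e − u = 3588 m − 3050 m = e (ρ_m − ρ_c)/ρ_m = 538 m.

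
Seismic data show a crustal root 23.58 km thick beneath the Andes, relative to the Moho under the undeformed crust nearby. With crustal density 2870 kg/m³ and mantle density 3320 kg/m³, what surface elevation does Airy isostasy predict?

Equating mass per unit area of the two columns: ρ_c h = (ρ_m − ρ_c) r.
h = r (ρ_m − ρ_c) / ρ_c = 23.58 km × (3320 − 2870) / 2870 = 3.7 km.

3.7 km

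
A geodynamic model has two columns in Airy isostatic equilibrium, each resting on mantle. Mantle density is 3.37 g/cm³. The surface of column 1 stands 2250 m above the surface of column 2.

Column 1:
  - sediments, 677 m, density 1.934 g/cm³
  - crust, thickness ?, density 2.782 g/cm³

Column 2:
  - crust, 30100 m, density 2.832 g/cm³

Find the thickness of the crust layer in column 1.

38800 m

Take the compensation level at the base of the deeper column (depth z_c below the surface of column 1) and equate Σ ρ_i t_i down to z_c; mantle fills any gap and the z_c terms cancel.
Column 1: 677×1.934 + x×2.782 + (z_c − 677 − x)×3.37
Column 2: 2250×0 + 30100×2.832 + (z_c − 2250 − 30100)×3.37
The z_c×3.37 term appears on both sides and cancels. Collect the known terms of each column as K = Σ(ρt)_known − 3.37 × (depth of known layers): K_1 = 1309.318 − 3.37×677 = −972.172; K_2 = 85243.2 − 3.37×(2250 + 30100) = −23776.3.
Balance: K_1 − x×(3.37 − 2.782) = K_2, so x = (K_1 − K_2)/(3.37 − 2.782) = 22804.1/0.588 = 38800 m.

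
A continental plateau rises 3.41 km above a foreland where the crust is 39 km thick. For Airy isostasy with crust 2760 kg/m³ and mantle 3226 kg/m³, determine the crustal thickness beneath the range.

62.6 km

Root depth r = h ρ_c / (ρ_m − ρ_c) = 3.41 km × 2760 / 466 = 20.2 km.
Total thickness = T + h + r = 39 km + 3.41 km + 20.2 km = 62.6 km.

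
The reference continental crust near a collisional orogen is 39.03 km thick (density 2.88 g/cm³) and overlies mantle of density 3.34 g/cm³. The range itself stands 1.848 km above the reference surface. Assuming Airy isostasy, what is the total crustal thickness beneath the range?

Root depth r = h ρ_c / (ρ_m − ρ_c) = 1.848 km × 2.88 / 0.46 = 11.57 km.
Total thickness = T + h + r = 39.03 km + 1.848 km + 11.57 km = 52.4 km.

52.4 km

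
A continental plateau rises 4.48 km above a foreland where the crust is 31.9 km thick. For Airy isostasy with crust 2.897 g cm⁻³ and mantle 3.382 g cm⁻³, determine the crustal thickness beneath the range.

63.1 km

Root depth r = h ρ_c / (ρ_m − ρ_c) = 4.48 km × 2.897 / 0.485 = 26.76 km.
Total thickness = T + h + r = 31.9 km + 4.48 km + 26.76 km = 63.1 km.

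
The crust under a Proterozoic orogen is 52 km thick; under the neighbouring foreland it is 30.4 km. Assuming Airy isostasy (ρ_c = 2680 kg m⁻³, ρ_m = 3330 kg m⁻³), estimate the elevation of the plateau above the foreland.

4.22 km

Excess crust Δ = 52 km − 30.4 km = 21.6 km, split between elevation h and root r with h + r = Δ.
Airy balance ρ_c h = (ρ_m − ρ_c) r gives r = h ρ_c/(ρ_m − ρ_c), so h (1 + ρ_c/(ρ_m − ρ_c)) = Δ, i.e. h = Δ (ρ_m − ρ_c)/ρ_m.
h = 21.6 km × 650/3330 = 4.22 km.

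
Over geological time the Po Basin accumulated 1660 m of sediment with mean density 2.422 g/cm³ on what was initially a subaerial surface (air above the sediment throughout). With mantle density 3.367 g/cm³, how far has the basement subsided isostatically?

1190 m

Subaerial load: s = t ρ_sed / ρ_m = 1660 m × 2.422/3.367 = 1190 m.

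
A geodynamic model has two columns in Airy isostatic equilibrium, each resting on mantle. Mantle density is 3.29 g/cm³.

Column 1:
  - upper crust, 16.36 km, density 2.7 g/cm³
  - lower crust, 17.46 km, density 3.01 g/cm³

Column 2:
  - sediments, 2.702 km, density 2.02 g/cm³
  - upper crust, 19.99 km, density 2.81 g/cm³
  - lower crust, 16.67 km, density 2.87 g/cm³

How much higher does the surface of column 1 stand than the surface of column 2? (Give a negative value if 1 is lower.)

For any compensation level in the mantle, the mantle terms cancel and isostasy reduces to e = (Σt_1 − Σt_2) − (Σ(ρt)_1 − Σ(ρt)_2) / ρ_m.
Σt_1 = 33.82 km; Σt_2 = 39.362 km; Σ(ρt)_1 = 96.7266; Σ(ρt)_2 = 109.47284 (in km·g/cm³).
e = (33.82 − 39.362) − (96.7266 − 109.47284) / 3.29 = −1.67 km.

−1.67 km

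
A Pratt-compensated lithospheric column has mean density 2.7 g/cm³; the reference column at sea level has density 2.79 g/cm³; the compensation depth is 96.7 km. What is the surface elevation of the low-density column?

ρ_ref D = ρ (D + h) → h = D (ρ_ref − ρ)/ρ.
h = 96.7 km × (2.79 − 2.7)/2.7 = 3.22 km.

3.22 km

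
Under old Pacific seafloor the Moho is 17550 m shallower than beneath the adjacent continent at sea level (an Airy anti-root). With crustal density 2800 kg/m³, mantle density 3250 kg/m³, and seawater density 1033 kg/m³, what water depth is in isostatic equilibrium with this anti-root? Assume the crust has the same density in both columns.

Replacing a thickness d of crust by seawater at the top must be balanced by replacing crust with mantle at the base: d (ρ_c − ρ_w) = a (ρ_m − ρ_c).
d = a (ρ_m − ρ_c)/(ρ_c − ρ_w) = 17550 m × 450/1767 = 4470 m.

4470 m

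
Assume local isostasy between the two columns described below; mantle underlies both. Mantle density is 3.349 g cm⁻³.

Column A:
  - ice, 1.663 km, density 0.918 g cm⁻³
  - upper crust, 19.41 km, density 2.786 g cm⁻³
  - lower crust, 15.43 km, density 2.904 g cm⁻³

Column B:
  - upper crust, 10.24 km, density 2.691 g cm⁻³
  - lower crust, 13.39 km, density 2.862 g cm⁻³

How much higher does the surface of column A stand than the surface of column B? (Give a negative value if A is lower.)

For any compensation level in the mantle, the mantle terms cancel and isostasy reduces to e = (Σt_A − Σt_B) − (Σ(ρt)_A − Σ(ρt)_B) / ρ_m.
Σt_A = 36.503 km; Σt_B = 23.63 km; Σ(ρt)_A = 100.411614; Σ(ρt)_B = 65.87802 (in km·g cm⁻³).
e = (36.503 − 23.63) − (100.411614 − 65.87802) / 3.349 = 2.56 km.

2.56 km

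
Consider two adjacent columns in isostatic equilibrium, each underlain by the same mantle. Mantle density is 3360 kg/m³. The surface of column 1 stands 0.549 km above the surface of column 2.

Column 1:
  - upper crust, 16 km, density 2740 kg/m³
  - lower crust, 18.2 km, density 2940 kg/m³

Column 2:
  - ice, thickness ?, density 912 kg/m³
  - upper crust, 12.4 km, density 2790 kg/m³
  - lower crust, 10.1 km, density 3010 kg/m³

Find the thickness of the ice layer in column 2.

Take the compensation level at the base of the deeper column (depth z_c below the surface of column 1) and equate Σ ρ_i t_i down to z_c; mantle fills any gap and the z_c terms cancel.
Column 1: 16×2740 + 18.2×2940 + (z_c − 34.2)×3360
Column 2: 0.549×0 + x×912 + 12.4×2790 + 10.1×3010 + (z_c − 0.549 − 22.5 − x)×3360
The z_c×3360 term appears on both sides and cancels. Collect the known terms of each column as K = Σ(ρt)_known − 3360 × (depth of known layers): K_1 = 97348 − 3360×34.2 = −17564; K_2 = 64997 − 3360×(0.549 + 22.5) = −12447.64.
Balance: K_1 = K_2 − x×(3360 − 912), so x = (K_2 − K_1)/(3360 − 912) = 5116.36/2448 = 2.09 km.

2.09 km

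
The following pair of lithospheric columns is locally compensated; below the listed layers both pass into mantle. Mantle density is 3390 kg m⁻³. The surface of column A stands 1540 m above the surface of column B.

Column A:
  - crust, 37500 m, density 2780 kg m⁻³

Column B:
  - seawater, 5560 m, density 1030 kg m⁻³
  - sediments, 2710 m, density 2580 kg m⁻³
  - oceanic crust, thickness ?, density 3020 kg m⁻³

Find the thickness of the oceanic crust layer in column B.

Take the compensation level at the base of the deeper column (depth z_c below the surface of column A) and equate Σ ρ_i t_i down to z_c; mantle fills any gap and the z_c terms cancel.
Column A: 37500×2780 + (z_c − 37500)×3390
Column B: 1540×0 + 5560×1030 + 2710×2580 + x×3020 + (z_c − 1540 − 8270 − x)×3390
The z_c×3390 term appears on both sides and cancels. Collect the known terms of each column as K = Σ(ρt)_known − 3390 × (depth of known layers): K_A = 104250000 − 3390×37500 = −22875000; K_B = 12718600 − 3390×(1540 + 8270) = −20537300.
Balance: K_A = K_B − x×(3390 − 3020), so x = (K_B − K_A)/(3390 − 3020) = 2337700/370 = 6320 m.

6320 m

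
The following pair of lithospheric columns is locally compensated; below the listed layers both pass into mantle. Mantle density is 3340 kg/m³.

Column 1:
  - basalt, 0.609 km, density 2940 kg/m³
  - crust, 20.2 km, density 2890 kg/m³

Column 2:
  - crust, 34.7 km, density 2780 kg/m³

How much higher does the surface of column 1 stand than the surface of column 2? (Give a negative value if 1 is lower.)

For any compensation level in the mantle, the mantle terms cancel and isostasy reduces to e = (Σt_1 − Σt_2) − (Σ(ρt)_1 − Σ(ρt)_2) / ρ_m.
Σt_1 = 20.809 km; Σt_2 = 34.7 km; Σ(ρt)_1 = 60168.46; Σ(ρt)_2 = 96466 (in km·kg/m³).
e = (20.809 − 34.7) − (60168.46 − 96466) / 3340 = −3.02 km.

−3.02 km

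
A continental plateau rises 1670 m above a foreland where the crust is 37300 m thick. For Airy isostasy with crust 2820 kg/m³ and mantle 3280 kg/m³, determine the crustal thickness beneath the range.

49200 m

Root depth r = h ρ_c / (ρ_m − ρ_c) = 1670 m × 2820 / 460 = 10240 m.
Total thickness = T + h + r = 37300 m + 1670 m + 10240 m = 49200 m.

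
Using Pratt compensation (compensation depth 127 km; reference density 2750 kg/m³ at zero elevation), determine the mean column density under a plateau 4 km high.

Pratt balance: ρ_ref D = ρ (D + h).
ρ = ρ_ref D/(D + h) = 2750 × 127 km/(127 km + 4 km) = 2670 kg/m³.

2670 kg/m³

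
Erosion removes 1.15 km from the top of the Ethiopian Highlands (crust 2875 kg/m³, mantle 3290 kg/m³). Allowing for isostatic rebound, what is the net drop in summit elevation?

Rebound u = e ρ_c/ρ_m = 1.15 km × 2875/3290 = 1.005 km.
Net surface drop = e − u = 1.15 km − 1.005 km = e (ρ_m − ρ_c)/ρ_m = 0.145 km.

0.145 km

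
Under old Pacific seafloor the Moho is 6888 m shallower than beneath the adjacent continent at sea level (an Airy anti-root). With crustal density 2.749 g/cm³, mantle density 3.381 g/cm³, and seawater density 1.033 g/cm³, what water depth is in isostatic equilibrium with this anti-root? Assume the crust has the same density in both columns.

Replacing a thickness d of crust by seawater at the top must be balanced by replacing crust with mantle at the base: d (ρ_c − ρ_w) = a (ρ_m − ρ_c).
d = a (ρ_m − ρ_c)/(ρ_c − ρ_w) = 6888 m × 0.632/1.716 = 2540 m.

2540 m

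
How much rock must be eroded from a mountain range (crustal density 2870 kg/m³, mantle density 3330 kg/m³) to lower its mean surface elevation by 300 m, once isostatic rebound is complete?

Net drop Δ = e − u = e − e ρ_c/ρ_m = e (ρ_m − ρ_c)/ρ_m.
e = Δ ρ_m/(ρ_m − ρ_c) = 300 m × 3330/460 = 2170 m.

2170 m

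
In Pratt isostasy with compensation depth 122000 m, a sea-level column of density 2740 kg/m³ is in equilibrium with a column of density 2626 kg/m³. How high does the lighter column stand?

5300 m

ρ_ref D = ρ (D + h) → h = D (ρ_ref − ρ)/ρ.
h = 122000 m × (2740 − 2626)/2626 = 5300 m.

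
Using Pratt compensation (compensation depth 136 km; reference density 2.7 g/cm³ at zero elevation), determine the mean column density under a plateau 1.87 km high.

Pratt balance: ρ_ref D = ρ (D + h).
ρ = ρ_ref D/(D + h) = 2.7 × 136 km/(136 km + 1.87 km) = 2.66 g/cm³.

2.66 g/cm³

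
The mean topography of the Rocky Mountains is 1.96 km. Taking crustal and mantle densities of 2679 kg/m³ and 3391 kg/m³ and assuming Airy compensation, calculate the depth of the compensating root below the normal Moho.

7.37 km

In Airy isostatic equilibrium: the weight of the topography is balanced by the buoyancy of the root, ρ_c h = (ρ_m − ρ_c) r.
r = h · ρ_c / (ρ_m − ρ_c) = 1.96 km × 2679 / (3391 − 2679) = 7.37 km.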